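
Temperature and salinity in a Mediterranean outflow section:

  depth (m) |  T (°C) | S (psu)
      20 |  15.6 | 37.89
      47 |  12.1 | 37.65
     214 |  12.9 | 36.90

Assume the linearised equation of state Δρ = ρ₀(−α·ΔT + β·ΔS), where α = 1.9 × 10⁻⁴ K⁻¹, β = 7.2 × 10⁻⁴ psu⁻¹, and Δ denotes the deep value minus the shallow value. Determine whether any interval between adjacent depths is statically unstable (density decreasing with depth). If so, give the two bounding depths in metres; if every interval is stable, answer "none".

Evaluate Δρ/ρ₀ = −αΔT + βΔS across each adjacent pair:
  20–47 m: −αΔT+βΔS = −(1.9 × 10⁻⁴)(-3.5)+(7.2 × 10⁻⁴)(-0.24) = 4.9 × 10⁻⁴ → stable
  47–214 m: −αΔT+βΔS = −(1.9 × 10⁻⁴)(+0.8)+(7.2 × 10⁻⁴)(-0.75) = -6.9 × 10⁻⁴ → UNSTABLE
The 47–214 m interval has Δρ < 0: lighter water underlies denser water.

47–214 m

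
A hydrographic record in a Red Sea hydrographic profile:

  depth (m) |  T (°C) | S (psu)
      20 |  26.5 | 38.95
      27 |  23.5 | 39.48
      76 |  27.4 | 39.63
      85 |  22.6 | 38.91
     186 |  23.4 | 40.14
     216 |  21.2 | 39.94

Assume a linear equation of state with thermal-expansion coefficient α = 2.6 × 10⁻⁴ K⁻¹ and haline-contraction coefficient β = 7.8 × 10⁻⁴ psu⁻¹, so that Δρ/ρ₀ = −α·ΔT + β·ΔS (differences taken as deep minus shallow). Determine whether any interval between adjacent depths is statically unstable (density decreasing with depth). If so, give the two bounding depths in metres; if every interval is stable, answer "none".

Evaluate Δρ/ρ₀ = −αΔT + βΔS across each adjacent pair:
  20–27 m: −αΔT+βΔS = −(2.6 × 10⁻⁴)(-3.0)+(7.8 × 10⁻⁴)(+0.53) = 1.2 × 10⁻³ → stable
  27–76 m: −αΔT+βΔS = −(2.6 × 10⁻⁴)(+3.9)+(7.8 × 10⁻⁴)(+0.15) = -9.0 × 10⁻⁴ → UNSTABLE
  76–85 m: −αΔT+βΔS = −(2.6 × 10⁻⁴)(-4.8)+(7.8 × 10⁻⁴)(-0.72) = 6.9 × 10⁻⁴ → stable
  85–186 m: −αΔT+βΔS = −(2.6 × 10⁻⁴)(+0.8)+(7.8 × 10⁻⁴)(+1.23) = 7.5 × 10⁻⁴ → stable
  186–216 m: −αΔT+βΔS = −(2.6 × 10⁻⁴)(-2.2)+(7.8 × 10⁻⁴)(-0.20) = 4.2 × 10⁻⁴ → stable
The 27–76 m interval has Δρ < 0: lighter water underlies denser water.

27–76 m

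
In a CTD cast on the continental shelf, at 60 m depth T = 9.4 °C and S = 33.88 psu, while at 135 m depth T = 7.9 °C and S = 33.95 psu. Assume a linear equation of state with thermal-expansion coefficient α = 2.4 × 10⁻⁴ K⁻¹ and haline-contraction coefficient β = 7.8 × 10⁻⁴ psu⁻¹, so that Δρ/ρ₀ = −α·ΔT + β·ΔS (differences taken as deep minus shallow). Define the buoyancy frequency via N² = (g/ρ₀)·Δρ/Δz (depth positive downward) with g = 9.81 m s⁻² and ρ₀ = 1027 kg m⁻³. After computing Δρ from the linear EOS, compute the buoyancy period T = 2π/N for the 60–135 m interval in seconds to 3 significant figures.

853 s

ΔT = -1.5 K, ΔS = +0.07 psu (deep − shallow).
Δρ/ρ₀ = −αΔT + βΔS = 3.60 × 10⁻⁴ + 5.46 × 10⁻⁵ = 4.146 × 10⁻⁴, so Δρ ≈ 0.4258 kg m⁻³.
N² = (g/ρ₀)·Δρ/Δz = g·(Δρ/ρ₀)/Δz = 9.81 × 4.146 × 10⁻⁴ / 75 = 5.4230 × 10⁻⁵ s⁻².
N = √(5.4230 × 10⁻⁵) = 7.3641 × 10⁻³ rad s⁻¹ → T = 2π/N = 853.22 s ≈ 853 s.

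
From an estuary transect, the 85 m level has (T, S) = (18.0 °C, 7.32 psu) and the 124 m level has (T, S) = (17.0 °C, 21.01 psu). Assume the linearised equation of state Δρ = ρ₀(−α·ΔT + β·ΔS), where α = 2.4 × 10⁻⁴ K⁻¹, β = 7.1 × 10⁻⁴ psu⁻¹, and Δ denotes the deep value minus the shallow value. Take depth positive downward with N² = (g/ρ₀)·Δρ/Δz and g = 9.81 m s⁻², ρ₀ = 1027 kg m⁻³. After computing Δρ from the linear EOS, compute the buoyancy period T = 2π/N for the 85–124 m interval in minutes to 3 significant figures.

2.09 min

ΔT = -1.0 K, ΔS = +13.69 psu (deep − shallow).
Δρ/ρ₀ = −αΔT + βΔS = 2.40 × 10⁻⁴ + 9.7199 × 10⁻³ = 9.9599 × 10⁻³, so Δρ ≈ 10.23 kg m⁻³.
N² = (g/ρ₀)·Δρ/Δz = g·(Δρ/ρ₀)/Δz = 9.81 × 9.9599 × 10⁻³ / 39 = 2.5053 × 10⁻³ s⁻².
N = √(2.5053 × 10⁻³) = 0.050053 rad s⁻¹ → T = 2π/N = 125.53 s = 2.0922 min ≈ 2.09 min.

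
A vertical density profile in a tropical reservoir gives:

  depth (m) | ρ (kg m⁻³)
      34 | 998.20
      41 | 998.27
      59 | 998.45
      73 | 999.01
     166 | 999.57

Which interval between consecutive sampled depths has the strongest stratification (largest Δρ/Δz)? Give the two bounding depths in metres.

59–73 m

Compute the density gradient over each adjacent pair:
  34–41 m: Δρ/Δz = 0.07/7 = 0.010 kg m⁻⁴
  41–59 m: Δρ/Δz = 0.18/18 = 0.010 kg m⁻⁴
  59–73 m: Δρ/Δz = 0.56/14 = 0.040 kg m⁻⁴
  73–166 m: Δρ/Δz = 0.56/93 = 6.0 × 10⁻³ kg m⁻⁴
The largest gradient is in the 59–73 m interval — the pycnocline.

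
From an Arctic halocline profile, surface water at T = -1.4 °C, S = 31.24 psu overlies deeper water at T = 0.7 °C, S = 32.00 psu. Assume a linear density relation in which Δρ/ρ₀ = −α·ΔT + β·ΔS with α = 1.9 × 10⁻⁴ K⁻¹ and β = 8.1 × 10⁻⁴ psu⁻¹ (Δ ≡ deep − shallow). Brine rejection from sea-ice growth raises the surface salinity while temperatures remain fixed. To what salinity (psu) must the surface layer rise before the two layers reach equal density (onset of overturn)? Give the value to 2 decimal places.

31.51 psu

Neutral buoyancy requires −α(T_deep − T_surf) + β(S_deep − S_surf′) = 0.
S_surf′ = S_deep − (α/β)·ΔT = 32.00 − (1.9 × 10⁻⁴/8.1 × 10⁻⁴)·(+2.1) = 31.5074 psu.
Increase required: 31.5074 − 31.24 = 0.2674 psu.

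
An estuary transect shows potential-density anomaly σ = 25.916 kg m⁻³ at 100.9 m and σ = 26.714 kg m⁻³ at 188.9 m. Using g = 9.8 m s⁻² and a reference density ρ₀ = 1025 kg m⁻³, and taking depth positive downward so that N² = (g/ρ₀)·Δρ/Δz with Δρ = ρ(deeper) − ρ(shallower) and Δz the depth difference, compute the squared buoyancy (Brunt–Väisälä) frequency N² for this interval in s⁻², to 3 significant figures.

8.67 × 10⁻⁵ s⁻²

Δρ = 1026.714 − 1025.916 = 0.798 kg m⁻³ over Δz = 188.9 − 100.9 = 88 m.
N² = (9.8/1025) × (0.798/88) = 8.6701 × 10⁻⁵ s⁻² ≈ 8.67 × 10⁻⁵ s⁻².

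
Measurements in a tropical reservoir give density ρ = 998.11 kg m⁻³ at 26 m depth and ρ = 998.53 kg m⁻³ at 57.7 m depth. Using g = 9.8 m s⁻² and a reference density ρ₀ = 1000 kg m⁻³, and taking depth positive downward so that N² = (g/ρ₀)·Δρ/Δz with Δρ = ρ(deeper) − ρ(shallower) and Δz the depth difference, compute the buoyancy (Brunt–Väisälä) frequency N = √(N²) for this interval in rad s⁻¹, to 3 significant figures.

0.0114 rad s⁻¹

Δρ = 998.53 − 998.11 = 0.42 kg m⁻³ over Δz = 57.7 − 26 = 31.7 m.
N² = (9.8/1000) × (0.42/31.7) = 1.2984 × 10⁻⁴ s⁻².
N = √(1.2984 × 10⁻⁴) = 0.011395 rad s⁻¹ ≈ 0.0114 rad s⁻¹.
A positive N² confirms static stability across the interval.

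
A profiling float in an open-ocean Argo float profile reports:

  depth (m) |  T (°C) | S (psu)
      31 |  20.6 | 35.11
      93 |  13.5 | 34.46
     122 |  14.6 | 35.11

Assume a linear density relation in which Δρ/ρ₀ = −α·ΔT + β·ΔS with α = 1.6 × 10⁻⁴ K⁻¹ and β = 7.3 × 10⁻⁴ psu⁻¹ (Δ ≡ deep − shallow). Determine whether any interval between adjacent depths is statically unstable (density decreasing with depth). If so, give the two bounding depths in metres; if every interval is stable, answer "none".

Evaluate Δρ/ρ₀ = −αΔT + βΔS across each adjacent pair:
  31–93 m: −αΔT+βΔS = −(1.6 × 10⁻⁴)(-7.1)+(7.3 × 10⁻⁴)(-0.65) = 6.6 × 10⁻⁴ → stable
  93–122 m: −αΔT+βΔS = −(1.6 × 10⁻⁴)(+1.1)+(7.3 × 10⁻⁴)(+0.65) = 3.0 × 10⁻⁴ → stable
Every interval has Δρ > 0: the column is stably stratified throughout.

none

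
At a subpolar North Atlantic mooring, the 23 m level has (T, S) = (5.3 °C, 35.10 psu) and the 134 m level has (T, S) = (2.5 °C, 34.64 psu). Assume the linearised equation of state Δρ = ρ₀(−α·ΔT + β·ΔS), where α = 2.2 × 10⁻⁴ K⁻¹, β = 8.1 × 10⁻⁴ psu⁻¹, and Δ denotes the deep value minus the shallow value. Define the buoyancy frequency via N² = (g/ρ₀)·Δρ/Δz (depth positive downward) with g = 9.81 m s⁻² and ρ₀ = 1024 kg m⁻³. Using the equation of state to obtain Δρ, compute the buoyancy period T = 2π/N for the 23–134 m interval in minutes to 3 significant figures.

ΔT = -2.8 K, ΔS = -0.46 psu (deep − shallow).
Δρ/ρ₀ = −αΔT + βΔS = 6.16 × 10⁻⁴ − 3.726 × 10⁻⁴ = 2.434 × 10⁻⁴, so Δρ ≈ 0.2492 kg m⁻³.
N² = (g/ρ₀)·Δρ/Δz = g·(Δρ/ρ₀)/Δz = 9.81 × 2.434 × 10⁻⁴ / 111 = 2.1511 × 10⁻⁵ s⁻².
N = √(2.1511 × 10⁻⁵) = 4.6380 × 10⁻³ rad s⁻¹ → T = 2π/N = 1.3547 × 10³ s = 22.578 min ≈ 22.6 min.

22.6 min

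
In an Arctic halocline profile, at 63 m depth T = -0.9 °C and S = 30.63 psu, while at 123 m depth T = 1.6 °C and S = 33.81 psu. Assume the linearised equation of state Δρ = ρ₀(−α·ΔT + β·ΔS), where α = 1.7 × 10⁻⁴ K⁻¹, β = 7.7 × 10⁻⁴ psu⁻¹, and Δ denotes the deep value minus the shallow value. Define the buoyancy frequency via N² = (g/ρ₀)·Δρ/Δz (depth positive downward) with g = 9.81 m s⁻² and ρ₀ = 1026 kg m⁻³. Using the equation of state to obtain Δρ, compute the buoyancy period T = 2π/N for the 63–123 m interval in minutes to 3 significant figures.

ΔT = +2.5 K, ΔS = +3.18 psu (deep − shallow).
Δρ/ρ₀ = −αΔT + βΔS = -4.25 × 10⁻⁴ + 2.4486 × 10⁻³ = 2.0236 × 10⁻³, so Δρ ≈ 2.076 kg m⁻³.
N² = (g/ρ₀)·Δρ/Δz = g·(Δρ/ρ₀)/Δz = 9.81 × 2.0236 × 10⁻³ / 60 = 3.3086 × 10⁻⁴ s⁻².
N = √(3.3086 × 10⁻⁴) = 0.018190 rad s⁻¹ → T = 2π/N = 345.42 s = 5.7570 min ≈ 5.76 min.

5.76 min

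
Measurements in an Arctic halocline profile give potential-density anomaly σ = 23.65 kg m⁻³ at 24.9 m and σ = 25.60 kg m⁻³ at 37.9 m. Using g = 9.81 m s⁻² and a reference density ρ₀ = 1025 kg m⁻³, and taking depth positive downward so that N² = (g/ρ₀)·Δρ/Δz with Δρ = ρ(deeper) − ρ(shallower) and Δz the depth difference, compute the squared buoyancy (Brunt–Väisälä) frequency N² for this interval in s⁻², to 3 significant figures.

Δρ = 1025.60 − 1023.65 = 1.95 kg m⁻³ over Δz = 37.9 − 24.9 = 13 m.
N² = (9.81/1025) × (1.95/13) = 1.4356 × 10⁻³ s⁻² ≈ 1.44 × 10⁻³ s⁻².

1.44 × 10⁻³ s⁻²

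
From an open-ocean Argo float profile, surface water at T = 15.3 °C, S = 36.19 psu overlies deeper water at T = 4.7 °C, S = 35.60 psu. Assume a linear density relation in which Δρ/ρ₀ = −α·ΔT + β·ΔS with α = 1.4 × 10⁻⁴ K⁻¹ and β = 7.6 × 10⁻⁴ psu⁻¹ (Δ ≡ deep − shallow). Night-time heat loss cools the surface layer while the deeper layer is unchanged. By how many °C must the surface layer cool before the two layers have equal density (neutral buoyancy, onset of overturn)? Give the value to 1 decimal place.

7.4 °C

Neutral buoyancy requires Δρ = 0, i.e. −α(T_deep − T_surf′) + β(S_deep − S_surf) = 0.
T_surf′ = T_deep − (β/α)·ΔS = 4.7 − (7.6 × 10⁻⁴/1.4 × 10⁻⁴)·(-0.59) = 7.903 °C.
Cooling required: 15.3 − (7.903) = 7.397 °C.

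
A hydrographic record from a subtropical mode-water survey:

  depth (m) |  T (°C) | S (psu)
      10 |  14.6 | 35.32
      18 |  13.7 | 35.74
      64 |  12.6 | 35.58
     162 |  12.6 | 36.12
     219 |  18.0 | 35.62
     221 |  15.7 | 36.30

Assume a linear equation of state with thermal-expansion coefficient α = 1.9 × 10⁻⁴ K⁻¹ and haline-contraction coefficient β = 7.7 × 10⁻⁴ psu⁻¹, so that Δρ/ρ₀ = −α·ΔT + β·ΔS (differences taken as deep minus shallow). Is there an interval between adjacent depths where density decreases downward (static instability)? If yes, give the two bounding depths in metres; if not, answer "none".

Evaluate Δρ/ρ₀ = −αΔT + βΔS across each adjacent pair:
  10–18 m: −αΔT+βΔS = −(1.9 × 10⁻⁴)(-0.9)+(7.7 × 10⁻⁴)(+0.42) = 4.9 × 10⁻⁴ → stable
  18–64 m: −αΔT+βΔS = −(1.9 × 10⁻⁴)(-1.1)+(7.7 × 10⁻⁴)(-0.16) = 8.6 × 10⁻⁵ → stable
  64–162 m: −αΔT+βΔS = −(1.9 × 10⁻⁴)(+0.0)+(7.7 × 10⁻⁴)(+0.54) = 4.2 × 10⁻⁴ → stable
  162–219 m: −αΔT+βΔS = −(1.9 × 10⁻⁴)(+5.4)+(7.7 × 10⁻⁴)(-0.50) = -1.4 × 10⁻³ → UNSTABLE
  219–221 m: −αΔT+βΔS = −(1.9 × 10⁻⁴)(-2.3)+(7.7 × 10⁻⁴)(+0.68) = 9.6 × 10⁻⁴ → stable
The 162–219 m interval has Δρ < 0: lighter water underlies denser water.

162–219 m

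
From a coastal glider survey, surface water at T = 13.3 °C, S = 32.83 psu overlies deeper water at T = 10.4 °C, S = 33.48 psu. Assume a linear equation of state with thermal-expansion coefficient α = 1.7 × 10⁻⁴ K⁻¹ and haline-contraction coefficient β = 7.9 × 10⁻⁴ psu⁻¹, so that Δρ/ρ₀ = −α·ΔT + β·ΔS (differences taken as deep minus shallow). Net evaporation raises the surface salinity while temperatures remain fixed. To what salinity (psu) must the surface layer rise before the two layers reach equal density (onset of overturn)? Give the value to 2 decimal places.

Neutral buoyancy requires −α(T_deep − T_surf) + β(S_deep − S_surf′) = 0.
S_surf′ = S_deep − (α/β)·ΔT = 33.48 − (1.7 × 10⁻⁴/7.9 × 10⁻⁴)·(-2.9) = 34.1041 psu.
Increase required: 34.1041 − 32.83 = 1.2741 psu.

34.10 psu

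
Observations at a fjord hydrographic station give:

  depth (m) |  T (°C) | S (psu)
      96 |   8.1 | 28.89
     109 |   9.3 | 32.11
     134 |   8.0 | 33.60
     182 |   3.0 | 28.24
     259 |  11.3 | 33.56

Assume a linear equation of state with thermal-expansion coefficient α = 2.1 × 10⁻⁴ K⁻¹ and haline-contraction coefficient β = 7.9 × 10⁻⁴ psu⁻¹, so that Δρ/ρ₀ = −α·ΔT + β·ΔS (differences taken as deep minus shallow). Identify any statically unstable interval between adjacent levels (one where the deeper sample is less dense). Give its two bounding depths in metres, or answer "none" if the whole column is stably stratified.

Evaluate Δρ/ρ₀ = −αΔT + βΔS across each adjacent pair:
  96–109 m: −αΔT+βΔS = −(2.1 × 10⁻⁴)(+1.2)+(7.9 × 10⁻⁴)(+3.22) = 2.3 × 10⁻³ → stable
  109–134 m: −αΔT+βΔS = −(2.1 × 10⁻⁴)(-1.3)+(7.9 × 10⁻⁴)(+1.49) = 1.5 × 10⁻³ → stable
  134–182 m: −αΔT+βΔS = −(2.1 × 10⁻⁴)(-5.0)+(7.9 × 10⁻⁴)(-5.36) = -3.2 × 10⁻³ → UNSTABLE
  182–259 m: −αΔT+βΔS = −(2.1 × 10⁻⁴)(+8.3)+(7.9 × 10⁻⁴)(+5.32) = 2.5 × 10⁻³ → stable
The 134–182 m interval has Δρ < 0: lighter water underlies denser water.

134–182 m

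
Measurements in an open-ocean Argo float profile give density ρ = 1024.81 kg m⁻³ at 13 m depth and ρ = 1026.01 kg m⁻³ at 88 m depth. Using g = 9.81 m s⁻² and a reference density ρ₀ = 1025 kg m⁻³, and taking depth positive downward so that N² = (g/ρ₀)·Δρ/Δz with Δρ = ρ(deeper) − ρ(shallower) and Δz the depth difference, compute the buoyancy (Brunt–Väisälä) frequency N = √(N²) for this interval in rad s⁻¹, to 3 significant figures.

0.0124 rad s⁻¹

Δρ = 1026.01 − 1024.81 = 1.20 kg m⁻³ over Δz = 88 − 13 = 75 m.
N² = (9.81/1025) × (1.20/75) = 1.5313 × 10⁻⁴ s⁻².
N = √(1.5313 × 10⁻⁴) = 0.012375 rad s⁻¹ ≈ 0.0124 rad s⁻¹.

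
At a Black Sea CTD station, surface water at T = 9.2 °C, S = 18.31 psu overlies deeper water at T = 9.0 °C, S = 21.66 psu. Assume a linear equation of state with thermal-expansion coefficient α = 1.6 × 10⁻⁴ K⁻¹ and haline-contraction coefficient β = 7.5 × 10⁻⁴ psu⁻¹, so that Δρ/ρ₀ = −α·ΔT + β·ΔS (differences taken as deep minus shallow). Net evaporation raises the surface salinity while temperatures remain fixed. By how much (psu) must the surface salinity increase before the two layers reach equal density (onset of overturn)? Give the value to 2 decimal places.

3.39 psu

Neutral buoyancy requires −α(T_deep − T_surf) + β(S_deep − S_surf′) = 0.
S_surf′ = S_deep − (α/β)·ΔT = 21.66 − (1.6 × 10⁻⁴/7.5 × 10⁻⁴)·(-0.2) = 21.7027 psu.
Increase required: 21.7027 − 18.31 = 3.3927 psu.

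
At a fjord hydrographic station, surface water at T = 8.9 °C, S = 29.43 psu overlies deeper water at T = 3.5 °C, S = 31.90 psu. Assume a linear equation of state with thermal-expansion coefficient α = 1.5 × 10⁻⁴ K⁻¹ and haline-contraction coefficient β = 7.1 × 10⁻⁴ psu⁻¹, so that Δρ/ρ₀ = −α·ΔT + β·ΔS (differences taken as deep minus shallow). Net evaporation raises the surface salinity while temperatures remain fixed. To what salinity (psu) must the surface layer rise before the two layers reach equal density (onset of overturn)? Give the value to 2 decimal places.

Neutral buoyancy requires −α(T_deep − T_surf) + β(S_deep − S_surf′) = 0.
S_surf′ = S_deep − (α/β)·ΔT = 31.90 − (1.5 × 10⁻⁴/7.1 × 10⁻⁴)·(-5.4) = 33.0408 psu.
Increase required: 33.0408 − 29.43 = 3.6108 psu.

33.04 psu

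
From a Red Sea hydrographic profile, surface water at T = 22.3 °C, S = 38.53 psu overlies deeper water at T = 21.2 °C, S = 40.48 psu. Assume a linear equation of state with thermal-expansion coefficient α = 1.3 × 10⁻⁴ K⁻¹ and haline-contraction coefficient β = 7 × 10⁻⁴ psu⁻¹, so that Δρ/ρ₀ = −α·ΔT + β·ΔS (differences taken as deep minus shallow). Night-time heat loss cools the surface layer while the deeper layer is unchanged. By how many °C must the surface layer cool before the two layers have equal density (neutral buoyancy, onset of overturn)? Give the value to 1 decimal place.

Neutral buoyancy requires Δρ = 0, i.e. −α(T_deep − T_surf′) + β(S_deep − S_surf) = 0.
T_surf′ = T_deep − (β/α)·ΔS = 21.2 − (7 × 10⁻⁴/1.3 × 10⁻⁴)·(+1.95) = 10.700 °C.
Cooling required: 22.3 − (10.700) = 11.600 °C.

11.6 °C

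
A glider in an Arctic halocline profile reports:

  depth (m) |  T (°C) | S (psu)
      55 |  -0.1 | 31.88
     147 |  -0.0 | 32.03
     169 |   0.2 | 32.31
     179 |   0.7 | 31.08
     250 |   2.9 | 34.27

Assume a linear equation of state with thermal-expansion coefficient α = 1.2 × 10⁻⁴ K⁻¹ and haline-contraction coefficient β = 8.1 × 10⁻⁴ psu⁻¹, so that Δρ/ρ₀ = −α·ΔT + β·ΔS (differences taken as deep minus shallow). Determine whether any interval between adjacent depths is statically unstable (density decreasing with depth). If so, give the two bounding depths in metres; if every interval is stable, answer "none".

169–179 m

Evaluate Δρ/ρ₀ = −αΔT + βΔS across each adjacent pair:
  55–147 m: −αΔT+βΔS = −(1.2 × 10⁻⁴)(+0.1)+(8.1 × 10⁻⁴)(+0.15) = 1.1 × 10⁻⁴ → stable
  147–169 m: −αΔT+βΔS = −(1.2 × 10⁻⁴)(+0.2)+(8.1 × 10⁻⁴)(+0.28) = 2.0 × 10⁻⁴ → stable
  169–179 m: −αΔT+βΔS = −(1.2 × 10⁻⁴)(+0.5)+(8.1 × 10⁻⁴)(-1.23) = -1.1 × 10⁻³ → UNSTABLE
  179–250 m: −αΔT+βΔS = −(1.2 × 10⁻⁴)(+2.2)+(8.1 × 10⁻⁴)(+3.19) = 2.3 × 10⁻³ → stable
The 169–179 m interval has Δρ < 0: lighter water underlies denser water.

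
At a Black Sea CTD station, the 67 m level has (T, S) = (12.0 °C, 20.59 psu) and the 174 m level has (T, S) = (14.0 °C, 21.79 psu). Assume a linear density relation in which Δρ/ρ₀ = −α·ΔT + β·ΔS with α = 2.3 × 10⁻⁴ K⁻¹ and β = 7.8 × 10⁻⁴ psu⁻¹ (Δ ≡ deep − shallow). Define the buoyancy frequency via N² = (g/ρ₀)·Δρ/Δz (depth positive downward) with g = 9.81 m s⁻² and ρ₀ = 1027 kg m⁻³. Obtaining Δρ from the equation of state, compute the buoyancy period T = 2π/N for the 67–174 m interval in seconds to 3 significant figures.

951 s

ΔT = +2.0 K, ΔS = +1.20 psu (deep − shallow).
Δρ/ρ₀ = −αΔT + βΔS = -4.60 × 10⁻⁴ + 9.36 × 10⁻⁴ = 4.76 × 10⁻⁴, so Δρ ≈ 0.4889 kg m⁻³.
N² = (g/ρ₀)·Δρ/Δz = g·(Δρ/ρ₀)/Δz = 9.81 × 4.76 × 10⁻⁴ / 107 = 4.3641 × 10⁻⁵ s⁻².
N = √(4.3641 × 10⁻⁵) = 6.6061 × 10⁻³ rad s⁻¹ → T = 2π/N = 951.12 s ≈ 951 s.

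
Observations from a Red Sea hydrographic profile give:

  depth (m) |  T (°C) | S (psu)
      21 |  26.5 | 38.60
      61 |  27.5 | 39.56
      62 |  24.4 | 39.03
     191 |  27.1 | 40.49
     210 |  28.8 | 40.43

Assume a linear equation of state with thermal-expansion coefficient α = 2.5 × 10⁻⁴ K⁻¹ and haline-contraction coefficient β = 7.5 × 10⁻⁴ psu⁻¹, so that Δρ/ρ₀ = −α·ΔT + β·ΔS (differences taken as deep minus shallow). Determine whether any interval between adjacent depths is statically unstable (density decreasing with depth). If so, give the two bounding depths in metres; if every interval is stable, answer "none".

191–210 m

Evaluate Δρ/ρ₀ = −αΔT + βΔS across each adjacent pair:
  21–61 m: −αΔT+βΔS = −(2.5 × 10⁻⁴)(+1.0)+(7.5 × 10⁻⁴)(+0.96) = 4.7 × 10⁻⁴ → stable
  61–62 m: −αΔT+βΔS = −(2.5 × 10⁻⁴)(-3.1)+(7.5 × 10⁻⁴)(-0.53) = 3.8 × 10⁻⁴ → stable
  62–191 m: −αΔT+βΔS = −(2.5 × 10⁻⁴)(+2.7)+(7.5 × 10⁻⁴)(+1.46) = 4.2 × 10⁻⁴ → stable
  191–210 m: −αΔT+βΔS = −(2.5 × 10⁻⁴)(+1.7)+(7.5 × 10⁻⁴)(-0.06) = -4.7 × 10⁻⁴ → UNSTABLE
The 191–210 m interval has Δρ < 0: lighter water underlies denser water.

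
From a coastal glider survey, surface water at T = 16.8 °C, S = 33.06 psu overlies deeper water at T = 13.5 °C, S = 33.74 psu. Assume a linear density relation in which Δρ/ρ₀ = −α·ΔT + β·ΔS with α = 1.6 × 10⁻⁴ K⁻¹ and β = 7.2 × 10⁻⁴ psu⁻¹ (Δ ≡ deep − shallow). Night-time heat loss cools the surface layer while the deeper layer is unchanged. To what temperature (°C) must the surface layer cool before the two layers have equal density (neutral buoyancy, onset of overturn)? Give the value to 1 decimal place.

10.4 °C

Neutral buoyancy requires Δρ = 0, i.e. −α(T_deep − T_surf′) + β(S_deep − S_surf) = 0.
T_surf′ = T_deep − (β/α)·ΔS = 13.5 − (7.2 × 10⁻⁴/1.6 × 10⁻⁴)·(+0.68) = 10.440 °C.
Cooling required: 16.8 − (10.440) = 6.360 °C.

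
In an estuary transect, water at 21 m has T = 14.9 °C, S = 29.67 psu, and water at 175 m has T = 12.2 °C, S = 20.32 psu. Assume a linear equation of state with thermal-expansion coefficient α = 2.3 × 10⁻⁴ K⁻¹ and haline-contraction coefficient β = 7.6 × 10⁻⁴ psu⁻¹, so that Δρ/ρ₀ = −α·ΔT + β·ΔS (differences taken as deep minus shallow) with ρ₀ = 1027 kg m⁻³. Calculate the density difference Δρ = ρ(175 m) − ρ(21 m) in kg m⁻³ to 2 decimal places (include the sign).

ΔT = -2.7 K, ΔS = -9.35 psu (deep − shallow).
Δρ/ρ₀ = −(2.3 × 10⁻⁴)(-2.7) + (7.6 × 10⁻⁴)(-9.35) = -6.485 × 10⁻³.
Δρ = 1027 × (-6.485 × 10⁻³) = -6.66 kg m⁻³.
Negative Δρ: lighter below, statically unstable.

-6.66 kg m⁻³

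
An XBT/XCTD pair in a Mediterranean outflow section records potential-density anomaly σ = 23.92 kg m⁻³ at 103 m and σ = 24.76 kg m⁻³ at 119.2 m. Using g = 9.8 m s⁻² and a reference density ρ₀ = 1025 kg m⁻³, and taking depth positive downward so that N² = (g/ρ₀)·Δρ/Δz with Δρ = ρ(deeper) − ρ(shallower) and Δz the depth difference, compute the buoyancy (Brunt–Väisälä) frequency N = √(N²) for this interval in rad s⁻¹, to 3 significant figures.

Δρ = 1024.76 − 1023.92 = 0.84 kg m⁻³ over Δz = 119.2 − 103 = 16.2 m.
N² = (9.8/1025) × (0.84/16.2) = 4.9575 × 10⁻⁴ s⁻².
N = √(4.9575 × 10⁻⁴) = 0.022265 rad s⁻¹ ≈ 0.0223 rad s⁻¹.

0.0223 rad s⁻¹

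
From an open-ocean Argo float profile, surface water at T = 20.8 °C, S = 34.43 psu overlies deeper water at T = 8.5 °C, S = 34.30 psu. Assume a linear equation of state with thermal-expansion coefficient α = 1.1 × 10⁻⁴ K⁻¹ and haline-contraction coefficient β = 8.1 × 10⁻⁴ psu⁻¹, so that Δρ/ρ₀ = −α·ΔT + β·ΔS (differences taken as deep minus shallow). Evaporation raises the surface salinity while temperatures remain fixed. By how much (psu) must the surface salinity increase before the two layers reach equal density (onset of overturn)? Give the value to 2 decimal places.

Neutral buoyancy requires −α(T_deep − T_surf) + β(S_deep − S_surf′) = 0.
S_surf′ = S_deep − (α/β)·ΔT = 34.30 − (1.1 × 10⁻⁴/8.1 × 10⁻⁴)·(-12.3) = 35.9704 psu.
Increase required: 35.9704 − 34.43 = 1.5404 psu.

1.54 psu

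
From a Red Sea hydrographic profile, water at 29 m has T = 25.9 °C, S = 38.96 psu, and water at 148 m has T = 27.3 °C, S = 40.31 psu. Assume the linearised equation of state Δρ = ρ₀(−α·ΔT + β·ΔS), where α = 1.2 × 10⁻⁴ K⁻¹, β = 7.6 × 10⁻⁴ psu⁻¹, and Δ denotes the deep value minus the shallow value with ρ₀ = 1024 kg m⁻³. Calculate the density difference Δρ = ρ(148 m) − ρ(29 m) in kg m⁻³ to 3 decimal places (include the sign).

+0.879 kg m⁻³

ΔT = +1.4 K, ΔS = +1.35 psu (deep − shallow).
Δρ/ρ₀ = −(1.2 × 10⁻⁴)(+1.4) + (7.6 × 10⁻⁴)(+1.35) = 8.58 × 10⁻⁴.
Δρ = 1024 × (8.58 × 10⁻⁴) = +0.879 kg m⁻³.
Positive Δρ: denser below, stable.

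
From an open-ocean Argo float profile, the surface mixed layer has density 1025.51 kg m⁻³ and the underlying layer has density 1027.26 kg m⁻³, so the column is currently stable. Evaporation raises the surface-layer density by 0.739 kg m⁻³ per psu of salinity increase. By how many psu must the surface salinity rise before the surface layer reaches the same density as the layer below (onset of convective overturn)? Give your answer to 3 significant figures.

2.37 psu

Density deficit of the surface layer: 1027.26 − 1025.51 = 1.75 kg m⁻³.
Required change = 1.75 / 0.739 = 2.37 psu.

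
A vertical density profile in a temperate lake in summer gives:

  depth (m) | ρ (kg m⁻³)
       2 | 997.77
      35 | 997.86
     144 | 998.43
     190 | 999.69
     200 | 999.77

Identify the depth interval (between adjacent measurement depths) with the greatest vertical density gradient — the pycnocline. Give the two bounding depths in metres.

144–190 m

Compute the density gradient over each adjacent pair:
  2–35 m: Δρ/Δz = 0.09/33 = 2.7 × 10⁻³ kg m⁻⁴
  35–144 m: Δρ/Δz = 0.57/109 = 5.2 × 10⁻³ kg m⁻⁴
  144–190 m: Δρ/Δz = 1.26/46 = 0.027 kg m⁻⁴
  190–200 m: Δρ/Δz = 0.08/10 = 8.0 × 10⁻³ kg m⁻⁴
The largest gradient is in the 144–190 m interval — the pycnocline.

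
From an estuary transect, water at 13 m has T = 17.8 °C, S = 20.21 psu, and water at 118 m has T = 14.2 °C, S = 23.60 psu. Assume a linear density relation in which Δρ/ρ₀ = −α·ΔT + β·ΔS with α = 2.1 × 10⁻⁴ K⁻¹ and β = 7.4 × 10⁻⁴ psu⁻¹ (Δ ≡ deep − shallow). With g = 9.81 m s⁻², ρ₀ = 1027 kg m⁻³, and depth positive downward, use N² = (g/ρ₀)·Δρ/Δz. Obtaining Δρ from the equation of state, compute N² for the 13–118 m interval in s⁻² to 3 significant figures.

ΔT = -3.6 K, ΔS = +3.39 psu (deep − shallow).
Δρ/ρ₀ = −αΔT + βΔS = 7.56 × 10⁻⁴ + 2.5086 × 10⁻³ = 3.2646 × 10⁻³, so Δρ ≈ 3.353 kg m⁻³.
N² = (g/ρ₀)·Δρ/Δz = g·(Δρ/ρ₀)/Δz = 9.81 × 3.2646 × 10⁻³ / 105 = 3.0501 × 10⁻⁴ s⁻² ≈ 3.05 × 10⁻⁴ s⁻².

3.05 × 10⁻⁴ s⁻²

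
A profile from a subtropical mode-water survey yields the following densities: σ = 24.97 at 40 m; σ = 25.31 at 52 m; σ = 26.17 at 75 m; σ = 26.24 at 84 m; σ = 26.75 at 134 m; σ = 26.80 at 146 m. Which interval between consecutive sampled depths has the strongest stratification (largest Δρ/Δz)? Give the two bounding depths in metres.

Compute the density gradient over each adjacent pair:
  40–52 m: Δρ/Δz = 0.34/12 = 0.028 kg m⁻⁴
  52–75 m: Δρ/Δz = 0.86/23 = 0.037 kg m⁻⁴
  75–84 m: Δρ/Δz = 0.07/9 = 7.8 × 10⁻³ kg m⁻⁴
  84–134 m: Δρ/Δz = 0.51/50 = 0.010 kg m⁻⁴
  134–146 m: Δρ/Δz = 0.05/12 = 4.2 × 10⁻³ kg m⁻⁴
The largest gradient is in the 52–75 m interval — the pycnocline.

52–75 m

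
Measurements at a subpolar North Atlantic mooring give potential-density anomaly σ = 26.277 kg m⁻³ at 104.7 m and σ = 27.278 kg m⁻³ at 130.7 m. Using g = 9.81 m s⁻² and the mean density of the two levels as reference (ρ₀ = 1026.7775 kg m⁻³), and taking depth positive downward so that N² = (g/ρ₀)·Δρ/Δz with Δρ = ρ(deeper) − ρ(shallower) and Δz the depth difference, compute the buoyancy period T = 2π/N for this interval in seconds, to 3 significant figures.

Δρ = 1027.278 − 1026.277 = 1.001 kg m⁻³ over Δz = 130.7 − 104.7 = 26 m.
N² = (9.81/1026.7775) × (1.001/26) = 3.6784 × 10⁻⁴ s⁻².
N = √(3.6784 × 10⁻⁴) = 0.019179 rad s⁻¹, so T = 2π/N = 327.61 s ≈ 328 s.

328 s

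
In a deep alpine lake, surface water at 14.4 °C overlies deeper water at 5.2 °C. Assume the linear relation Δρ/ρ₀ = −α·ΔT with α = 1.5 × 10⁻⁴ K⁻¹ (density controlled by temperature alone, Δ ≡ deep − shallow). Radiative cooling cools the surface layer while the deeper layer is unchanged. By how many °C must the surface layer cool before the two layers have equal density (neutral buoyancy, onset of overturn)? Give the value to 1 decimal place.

9.2 °C

With temperature the only control, equal density requires T_surf′ = T_deep.
T_surf′ = 5.2 °C.
Cooling required: 14.4 − 5.2 = 9.2 °C.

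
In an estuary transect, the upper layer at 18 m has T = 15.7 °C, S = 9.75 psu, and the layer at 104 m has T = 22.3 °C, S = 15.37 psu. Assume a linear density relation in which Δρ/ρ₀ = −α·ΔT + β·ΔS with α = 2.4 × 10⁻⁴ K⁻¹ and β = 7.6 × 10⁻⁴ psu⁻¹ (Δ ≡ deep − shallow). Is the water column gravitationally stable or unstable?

ΔT = 22.3 − 15.7 = +6.6 K and ΔS = 15.37 − 9.75 = +5.62 psu (deep − shallow).
−αΔT = -1.584 × 10⁻³; βΔS = 4.2712 × 10⁻³; sum Δρ/ρ₀ = 2.6872 × 10⁻³.
Δρ/ρ₀ > 0, so Δρ > 0: deeper water is denser → statically stable.

stable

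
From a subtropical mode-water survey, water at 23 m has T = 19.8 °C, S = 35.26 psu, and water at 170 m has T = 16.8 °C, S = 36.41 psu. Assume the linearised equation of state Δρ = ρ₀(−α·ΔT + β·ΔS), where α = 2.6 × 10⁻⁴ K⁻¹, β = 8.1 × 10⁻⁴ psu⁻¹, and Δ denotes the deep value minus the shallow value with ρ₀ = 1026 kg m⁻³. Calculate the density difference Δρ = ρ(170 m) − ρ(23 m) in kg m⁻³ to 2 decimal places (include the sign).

ΔT = -3.0 K, ΔS = +1.15 psu (deep − shallow).
Δρ/ρ₀ = −(2.6 × 10⁻⁴)(-3.0) + (8.1 × 10⁻⁴)(+1.15) = 1.7115 × 10⁻³.
Δρ = 1026 × (1.7115 × 10⁻³) = +1.76 kg m⁻³.
Positive Δρ: denser below, stable.

+1.76 kg m⁻³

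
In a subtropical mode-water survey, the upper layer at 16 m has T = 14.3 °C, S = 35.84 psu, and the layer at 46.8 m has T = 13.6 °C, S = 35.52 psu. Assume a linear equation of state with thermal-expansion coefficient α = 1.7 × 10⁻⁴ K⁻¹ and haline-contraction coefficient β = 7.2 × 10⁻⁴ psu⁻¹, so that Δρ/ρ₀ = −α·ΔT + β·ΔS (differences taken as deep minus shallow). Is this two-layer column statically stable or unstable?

ΔT = 13.6 − 14.3 = -0.7 K and ΔS = 35.52 − 35.84 = -0.32 psu (deep − shallow).
−αΔT = 1.19 × 10⁻⁴; βΔS = -2.304 × 10⁻⁴; sum Δρ/ρ₀ = -1.114 × 10⁻⁴.
Δρ/ρ₀ < 0, so Δρ < 0: deeper water is lighter → statically unstable; the column would overturn.

unstable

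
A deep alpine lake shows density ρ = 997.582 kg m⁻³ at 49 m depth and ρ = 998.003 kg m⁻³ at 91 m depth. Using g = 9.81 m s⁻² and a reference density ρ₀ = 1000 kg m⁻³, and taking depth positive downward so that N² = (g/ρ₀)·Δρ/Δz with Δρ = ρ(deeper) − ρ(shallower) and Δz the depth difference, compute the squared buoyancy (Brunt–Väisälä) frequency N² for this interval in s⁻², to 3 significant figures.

Δρ = 998.003 − 997.582 = 0.421 kg m⁻³ over Δz = 91 − 49 = 42 m.
N² = (9.81/1000) × (0.421/42) = 9.8334 × 10⁻⁵ s⁻² ≈ 9.83 × 10⁻⁵ s⁻².

9.83 × 10⁻⁵ s⁻²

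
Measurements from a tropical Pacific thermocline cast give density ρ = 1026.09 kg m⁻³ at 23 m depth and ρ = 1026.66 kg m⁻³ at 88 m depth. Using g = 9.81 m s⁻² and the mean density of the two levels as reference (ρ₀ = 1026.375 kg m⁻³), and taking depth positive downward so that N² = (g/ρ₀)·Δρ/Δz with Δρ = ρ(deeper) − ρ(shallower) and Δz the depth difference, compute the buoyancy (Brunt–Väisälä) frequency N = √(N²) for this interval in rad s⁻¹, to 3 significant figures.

Δρ = 1026.66 − 1026.09 = 0.57 kg m⁻³ over Δz = 88 − 23 = 65 m.
N² = (9.81/1026.375) × (0.57/65) = 8.3816 × 10⁻⁵ s⁻².
N = √(8.3816 × 10⁻⁵) = 9.1551 × 10⁻³ rad s⁻¹ ≈ 9.16 × 10⁻³ rad s⁻¹.
N² > 0, so the interval is statically stable.

9.16 × 10⁻³ rad s⁻¹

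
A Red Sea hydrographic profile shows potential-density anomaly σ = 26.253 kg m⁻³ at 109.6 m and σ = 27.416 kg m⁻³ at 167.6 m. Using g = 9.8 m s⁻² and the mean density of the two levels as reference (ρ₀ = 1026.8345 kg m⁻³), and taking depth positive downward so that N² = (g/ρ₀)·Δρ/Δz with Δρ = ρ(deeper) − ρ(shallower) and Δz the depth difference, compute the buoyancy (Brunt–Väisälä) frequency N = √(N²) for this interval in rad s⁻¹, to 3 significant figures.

0.0138 rad s⁻¹

Δρ = 1027.416 − 1026.253 = 1.163 kg m⁻³ over Δz = 167.6 − 109.6 = 58 m.
N² = (9.8/1026.8345) × (1.163/58) = 1.9137 × 10⁻⁴ s⁻².
N = √(1.9137 × 10⁻⁴) = 0.013834 rad s⁻¹ ≈ 0.0138 rad s⁻¹.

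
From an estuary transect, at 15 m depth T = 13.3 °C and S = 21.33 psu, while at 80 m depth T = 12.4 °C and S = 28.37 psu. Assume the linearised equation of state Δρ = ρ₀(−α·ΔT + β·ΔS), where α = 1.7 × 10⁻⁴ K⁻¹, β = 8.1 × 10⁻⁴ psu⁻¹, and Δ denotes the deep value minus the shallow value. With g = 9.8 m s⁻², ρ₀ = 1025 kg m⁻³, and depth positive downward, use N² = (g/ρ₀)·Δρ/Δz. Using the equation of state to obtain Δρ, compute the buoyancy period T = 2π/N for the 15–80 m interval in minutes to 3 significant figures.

3.52 min

ΔT = -0.9 K, ΔS = +7.04 psu (deep − shallow).
Δρ/ρ₀ = −αΔT + βΔS = 1.53 × 10⁻⁴ + 5.7024 × 10⁻³ = 5.8554 × 10⁻³, so Δρ ≈ 6.002 kg m⁻³.
N² = (g/ρ₀)·Δρ/Δz = g·(Δρ/ρ₀)/Δz = 9.8 × 5.8554 × 10⁻³ / 65 = 8.8281 × 10⁻⁴ s⁻².
N = √(8.8281 × 10⁻⁴) = 0.029712 rad s⁻¹ → T = 2π/N = 211.47 s = 3.5245 min ≈ 3.52 min.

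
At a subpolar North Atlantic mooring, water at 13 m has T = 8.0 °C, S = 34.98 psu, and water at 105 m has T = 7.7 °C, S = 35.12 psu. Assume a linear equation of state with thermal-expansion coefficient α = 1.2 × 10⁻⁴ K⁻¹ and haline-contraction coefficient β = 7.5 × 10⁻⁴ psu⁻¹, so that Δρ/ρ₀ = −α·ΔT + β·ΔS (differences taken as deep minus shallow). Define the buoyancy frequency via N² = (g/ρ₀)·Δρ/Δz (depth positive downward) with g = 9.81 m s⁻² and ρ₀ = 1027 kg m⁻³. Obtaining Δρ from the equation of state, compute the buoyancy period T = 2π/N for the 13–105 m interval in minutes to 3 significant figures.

ΔT = -0.3 K, ΔS = +0.14 psu (deep − shallow).
Δρ/ρ₀ = −αΔT + βΔS = 3.60 × 10⁻⁵ + 1.05 × 10⁻⁴ = 1.41 × 10⁻⁴, so Δρ ≈ 0.1448 kg m⁻³.
N² = (g/ρ₀)·Δρ/Δz = g·(Δρ/ρ₀)/Δz = 9.81 × 1.41 × 10⁻⁴ / 92 = 1.5035 × 10⁻⁵ s⁻².
N = √(1.5035 × 10⁻⁵) = 3.8775 × 10⁻³ rad s⁻¹ → T = 2π/N = 1.6204 × 10³ s = 27.007 min ≈ 27.0 min.

27.0 min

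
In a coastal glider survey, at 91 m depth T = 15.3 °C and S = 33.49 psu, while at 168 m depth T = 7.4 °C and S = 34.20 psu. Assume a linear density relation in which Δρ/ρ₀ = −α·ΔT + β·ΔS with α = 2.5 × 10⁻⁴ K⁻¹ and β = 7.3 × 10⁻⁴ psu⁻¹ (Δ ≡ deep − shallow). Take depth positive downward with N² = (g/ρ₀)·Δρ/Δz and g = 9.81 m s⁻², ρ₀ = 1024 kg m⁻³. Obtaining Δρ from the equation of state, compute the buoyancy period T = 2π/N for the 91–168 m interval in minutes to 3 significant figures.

ΔT = -7.9 K, ΔS = +0.71 psu (deep − shallow).
Δρ/ρ₀ = −αΔT + βΔS = 1.975 × 10⁻³ + 5.183 × 10⁻⁴ = 2.4933 × 10⁻³, so Δρ ≈ 2.553 kg m⁻³.
N² = (g/ρ₀)·Δρ/Δz = g·(Δρ/ρ₀)/Δz = 9.81 × 2.4933 × 10⁻³ / 77 = 3.1765 × 10⁻⁴ s⁻².
N = √(3.1765 × 10⁻⁴) = 0.017823 rad s⁻¹ → T = 2π/N = 352.53 s = 5.8755 min ≈ 5.88 min.

5.88 min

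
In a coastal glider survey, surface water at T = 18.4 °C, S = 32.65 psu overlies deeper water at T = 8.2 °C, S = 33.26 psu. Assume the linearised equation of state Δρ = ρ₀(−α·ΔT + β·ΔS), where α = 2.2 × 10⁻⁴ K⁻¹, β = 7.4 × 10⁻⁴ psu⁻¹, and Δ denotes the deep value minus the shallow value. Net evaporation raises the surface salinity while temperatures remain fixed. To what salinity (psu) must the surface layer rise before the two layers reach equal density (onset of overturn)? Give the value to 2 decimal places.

Neutral buoyancy requires −α(T_deep − T_surf) + β(S_deep − S_surf′) = 0.
S_surf′ = S_deep − (α/β)·ΔT = 33.26 − (2.2 × 10⁻⁴/7.4 × 10⁻⁴)·(-10.2) = 36.2924 psu.
Increase required: 36.2924 − 32.65 = 3.6424 psu.

36.29 psu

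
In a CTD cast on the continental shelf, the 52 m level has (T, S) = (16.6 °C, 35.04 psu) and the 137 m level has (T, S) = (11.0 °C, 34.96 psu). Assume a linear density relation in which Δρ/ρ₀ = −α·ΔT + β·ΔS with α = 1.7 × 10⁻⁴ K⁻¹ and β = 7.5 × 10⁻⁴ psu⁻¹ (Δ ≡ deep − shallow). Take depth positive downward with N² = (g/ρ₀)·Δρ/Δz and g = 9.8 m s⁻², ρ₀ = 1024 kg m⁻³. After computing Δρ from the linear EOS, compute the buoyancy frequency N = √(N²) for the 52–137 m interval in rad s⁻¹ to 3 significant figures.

0.0101 rad s⁻¹

ΔT = -5.6 K, ΔS = -0.08 psu (deep − shallow).
Δρ/ρ₀ = −αΔT + βΔS = 9.52 × 10⁻⁴ − 6.00 × 10⁻⁵ = 8.92 × 10⁻⁴, so Δρ ≈ 0.9134 kg m⁻³.
N² = (g/ρ₀)·Δρ/Δz = g·(Δρ/ρ₀)/Δz = 9.8 × 8.92 × 10⁻⁴ / 85 = 1.0284 × 10⁻⁴ s⁻².
N = √(1.0284 × 10⁻⁴) = 0.010141 rad s⁻¹ ≈ 0.0101 rad s⁻¹.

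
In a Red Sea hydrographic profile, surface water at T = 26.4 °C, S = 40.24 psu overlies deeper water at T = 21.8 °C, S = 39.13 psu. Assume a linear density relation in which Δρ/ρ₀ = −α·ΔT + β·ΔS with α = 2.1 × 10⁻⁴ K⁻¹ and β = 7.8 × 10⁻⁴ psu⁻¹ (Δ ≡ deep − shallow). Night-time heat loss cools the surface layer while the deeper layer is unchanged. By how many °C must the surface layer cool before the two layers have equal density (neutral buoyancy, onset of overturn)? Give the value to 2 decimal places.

0.48 °C

Neutral buoyancy requires Δρ = 0, i.e. −α(T_deep − T_surf′) + β(S_deep − S_surf) = 0.
T_surf′ = T_deep − (β/α)·ΔS = 21.8 − (7.8 × 10⁻⁴/2.1 × 10⁻⁴)·(-1.11) = 25.9229 °C.
Cooling required: 26.4 − (25.9229) = 0.4771 °C.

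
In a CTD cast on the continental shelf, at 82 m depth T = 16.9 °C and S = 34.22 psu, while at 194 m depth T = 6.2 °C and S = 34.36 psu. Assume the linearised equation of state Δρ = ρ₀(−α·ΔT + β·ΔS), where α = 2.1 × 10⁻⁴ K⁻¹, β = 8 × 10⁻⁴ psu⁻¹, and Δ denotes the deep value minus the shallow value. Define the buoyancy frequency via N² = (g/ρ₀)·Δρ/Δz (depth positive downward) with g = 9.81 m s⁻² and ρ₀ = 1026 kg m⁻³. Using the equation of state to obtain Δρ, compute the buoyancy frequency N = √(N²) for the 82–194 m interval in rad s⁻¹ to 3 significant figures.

0.0144 rad s⁻¹

ΔT = -10.7 K, ΔS = +0.14 psu (deep − shallow).
Δρ/ρ₀ = −αΔT + βΔS = 2.247 × 10⁻³ + 1.12 × 10⁻⁴ = 2.359 × 10⁻³, so Δρ ≈ 2.420 kg m⁻³.
N² = (g/ρ₀)·Δρ/Δz = g·(Δρ/ρ₀)/Δz = 9.81 × 2.359 × 10⁻³ / 112 = 2.0662 × 10⁻⁴ s⁻².
N = √(2.0662 × 10⁻⁴) = 0.014374 rad s⁻¹ ≈ 0.0144 rad s⁻¹.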